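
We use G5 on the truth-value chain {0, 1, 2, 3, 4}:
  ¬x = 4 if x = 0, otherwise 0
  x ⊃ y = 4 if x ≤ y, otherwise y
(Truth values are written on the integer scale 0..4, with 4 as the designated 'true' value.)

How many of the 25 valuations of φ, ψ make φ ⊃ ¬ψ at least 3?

value 4: 9 assignments (counts)
value 0: 16 assignments
So 9 of the 25 assignments meet the threshold.

9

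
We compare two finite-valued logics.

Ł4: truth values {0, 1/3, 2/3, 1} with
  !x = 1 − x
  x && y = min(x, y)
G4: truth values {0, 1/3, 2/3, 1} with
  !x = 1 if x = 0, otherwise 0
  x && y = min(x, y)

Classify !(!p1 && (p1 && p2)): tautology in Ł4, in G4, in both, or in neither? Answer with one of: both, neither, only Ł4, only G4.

In Ł4: at p1 = 1/3, p2 = 1/3 the value is 2/3 — not a tautology.
In G4: every assignment gives 1 — tautology.

only G4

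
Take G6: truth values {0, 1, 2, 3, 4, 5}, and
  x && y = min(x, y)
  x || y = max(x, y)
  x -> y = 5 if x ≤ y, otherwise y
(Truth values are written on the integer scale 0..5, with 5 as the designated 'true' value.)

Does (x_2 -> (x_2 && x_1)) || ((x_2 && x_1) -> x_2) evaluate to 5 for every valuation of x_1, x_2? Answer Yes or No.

At x_1 = 1, x_2 = 5, for instance:
x_2 && x_1 = 5 && 1 = 1
x_2 -> (x_2 && x_1) = 5 -> 1 = 1
(x_2 && x_1) -> x_2 = 1 -> 5 = 5
(x_2 -> (x_2 && x_1)) || ((x_2 && x_1) -> x_2) = 1 || 5 = 5
and checking the remaining 35 assignments likewise gives ≥ 5 in every case.

Yes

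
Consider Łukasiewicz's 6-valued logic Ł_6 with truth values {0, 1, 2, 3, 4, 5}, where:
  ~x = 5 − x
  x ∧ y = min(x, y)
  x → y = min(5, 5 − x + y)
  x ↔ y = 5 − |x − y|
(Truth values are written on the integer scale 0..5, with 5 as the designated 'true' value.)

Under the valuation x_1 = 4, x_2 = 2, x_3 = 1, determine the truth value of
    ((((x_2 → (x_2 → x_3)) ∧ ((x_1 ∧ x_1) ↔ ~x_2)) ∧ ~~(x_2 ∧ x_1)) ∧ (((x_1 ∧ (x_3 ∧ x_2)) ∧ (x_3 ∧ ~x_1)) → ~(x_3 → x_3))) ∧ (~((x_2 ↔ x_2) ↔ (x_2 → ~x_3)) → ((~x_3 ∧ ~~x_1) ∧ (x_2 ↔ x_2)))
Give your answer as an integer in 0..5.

x_2 → x_3 = 2 → 1 = 4
x_2 → (x_2 → x_3) = 2 → 4 = 5
x_1 ∧ x_1 = 4 ∧ 4 = 4
~x_2 = ~2 = 3
(x_1 ∧ x_1) ↔ ~x_2 = 4 ↔ 3 = 4
(x_2 → (x_2 → x_3)) ∧ ((x_1 ∧ x_1) ↔ ~x_2) = 5 ∧ 4 = 4
x_2 ∧ x_1 = 2 ∧ 4 = 2
~(x_2 ∧ x_1) = ~2 = 3
~~(x_2 ∧ x_1) = ~3 = 2
((x_2 → (x_2 → x_3)) ∧ ((x_1 ∧ x_1) ↔ ~x_2)) ∧ ~~(x_2 ∧ x_1) = 4 ∧ 2 = 2
x_3 ∧ x_2 = 1 ∧ 2 = 1
x_1 ∧ (x_3 ∧ x_2) = 4 ∧ 1 = 1
~x_1 = ~4 = 1
x_3 ∧ ~x_1 = 1 ∧ 1 = 1
(x_1 ∧ (x_3 ∧ x_2)) ∧ (x_3 ∧ ~x_1) = 1 ∧ 1 = 1
x_3 → x_3 = 1 → 1 = 5
~(x_3 → x_3) = ~5 = 0
((x_1 ∧ (x_3 ∧ x_2)) ∧ (x_3 ∧ ~x_1)) → ~(x_3 → x_3) = 1 → 0 = 4
(((x_2 → (x_2 → x_3)) ∧ ((x_1 ∧ x_1) ↔ ~x_2)) ∧ ~~(x_2 ∧ x_1)) ∧ (((x_1 ∧ (x_3 ∧ x_2)) ∧ (x_3 ∧ ~x_1)) → ~(x_3 → x_3)) = 2 ∧ 4 = 2
x_2 ↔ x_2 = 2 ↔ 2 = 5
~x_3 = ~1 = 4
x_2 → ~x_3 = 2 → 4 = 5
(x_2 ↔ x_2) ↔ (x_2 → ~x_3) = 5 ↔ 5 = 5
~((x_2 ↔ x_2) ↔ (x_2 → ~x_3)) = ~5 = 0
~x_3 = ~1 = 4
~x_1 = ~4 = 1
~~x_1 = ~1 = 4
~x_3 ∧ ~~x_1 = 4 ∧ 4 = 4
x_2 ↔ x_2 = 2 ↔ 2 = 5
(~x_3 ∧ ~~x_1) ∧ (x_2 ↔ x_2) = 4 ∧ 5 = 4
~((x_2 ↔ x_2) ↔ (x_2 → ~x_3)) → ((~x_3 ∧ ~~x_1) ∧ (x_2 ↔ x_2)) = 0 → 4 = 5
((((x_2 → (x_2 → x_3)) ∧ ((x_1 ∧ x_1) ↔ ~x_2)) ∧ ~~(x_2 ∧ x_1)) ∧ (((x_1 ∧ (x_3 ∧ x_2)) ∧ (x_3 ∧ ~x_1)) → ~(x_3 → x_3))) ∧ (~((x_2 ↔ x_2) ↔ (x_2 → ~x_3)) → ((~x_3 ∧ ~~x_1) ∧ (x_2 ↔ x_2))) = 2 ∧ 5 = 2

2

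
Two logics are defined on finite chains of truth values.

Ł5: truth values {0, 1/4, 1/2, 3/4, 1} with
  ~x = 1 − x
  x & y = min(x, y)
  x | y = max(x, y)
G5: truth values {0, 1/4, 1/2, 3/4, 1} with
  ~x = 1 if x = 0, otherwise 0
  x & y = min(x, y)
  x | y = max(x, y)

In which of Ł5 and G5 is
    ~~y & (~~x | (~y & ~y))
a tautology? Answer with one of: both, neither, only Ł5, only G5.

In Ł5: at x = 0, y = 0 the value is 0 — not a tautology.
In G5: at x = 0, y = 0 the value is 0 — not a tautology.

neither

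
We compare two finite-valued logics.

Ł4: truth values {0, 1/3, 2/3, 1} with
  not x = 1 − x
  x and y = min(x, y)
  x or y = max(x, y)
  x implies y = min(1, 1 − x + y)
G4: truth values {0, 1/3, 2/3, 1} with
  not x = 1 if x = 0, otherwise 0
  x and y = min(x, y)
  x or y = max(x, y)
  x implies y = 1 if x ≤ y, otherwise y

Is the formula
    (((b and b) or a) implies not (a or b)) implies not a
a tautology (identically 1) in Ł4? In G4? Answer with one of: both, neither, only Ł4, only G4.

In Ł4: at a = 1/3, b = 0 the value is 2/3 — not a tautology.
In G4: every assignment gives 1 — tautology.

only G4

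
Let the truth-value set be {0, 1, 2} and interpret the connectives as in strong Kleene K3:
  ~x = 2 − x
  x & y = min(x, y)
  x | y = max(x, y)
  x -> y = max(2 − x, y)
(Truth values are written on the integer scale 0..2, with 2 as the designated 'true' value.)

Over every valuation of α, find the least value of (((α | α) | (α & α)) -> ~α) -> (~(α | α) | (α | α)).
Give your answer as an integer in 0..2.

Take α = 1:
α | α = 1 | 1 = 1
α & α = 1 & 1 = 1
(α | α) | (α & α) = 1 | 1 = 1
~α = ~1 = 1
((α | α) | (α & α)) -> ~α = 1 -> 1 = 1
α | α = 1 | 1 = 1
~(α | α) = ~1 = 1
α | α = 1 | 1 = 1
~(α | α) | (α | α) = 1 | 1 = 1
(((α | α) | (α & α)) -> ~α) -> (~(α | α) | (α | α)) = 1 -> 1 = 1
No assignment yields a value below 1, so this is the minimum.

1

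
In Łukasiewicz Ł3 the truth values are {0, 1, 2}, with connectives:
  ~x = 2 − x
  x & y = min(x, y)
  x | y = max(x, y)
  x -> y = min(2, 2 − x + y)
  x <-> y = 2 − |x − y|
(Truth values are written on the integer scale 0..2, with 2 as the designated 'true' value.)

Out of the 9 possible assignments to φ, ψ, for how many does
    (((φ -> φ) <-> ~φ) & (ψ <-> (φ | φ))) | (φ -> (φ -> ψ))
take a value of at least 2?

7

φ = 0, ψ = 0 ↦ 2  ≥
φ = 0, ψ = 1 ↦ 2  ≥
φ = 0, ψ = 2 ↦ 2  ≥
φ = 1, ψ = 0 ↦ 2  ≥
φ = 1, ψ = 1 ↦ 2  ≥
φ = 1, ψ = 2 ↦ 2  ≥
φ = 2, ψ = 0 ↦ 0  <
φ = 2, ψ = 1 ↦ 1  <
φ = 2, ψ = 2 ↦ 2  ≥
So 7 of the 9 assignments meet the threshold.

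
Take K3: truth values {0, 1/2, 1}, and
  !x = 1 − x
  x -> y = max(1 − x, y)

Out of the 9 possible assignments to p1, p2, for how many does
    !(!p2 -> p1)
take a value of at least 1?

p1 = 0, p2 = 0 ↦ 1  ≥
p1 = 0, p2 = 1/2 ↦ 1/2  <
p1 = 0, p2 = 1 ↦ 0  <
p1 = 1/2, p2 = 0 ↦ 1/2  <
p1 = 1/2, p2 = 1/2 ↦ 1/2  <
p1 = 1/2, p2 = 1 ↦ 0  <
p1 = 1, p2 = 0 ↦ 0  <
p1 = 1, p2 = 1/2 ↦ 0  <
p1 = 1, p2 = 1 ↦ 0  <
So 1 of the 9 assignments meets the threshold.

1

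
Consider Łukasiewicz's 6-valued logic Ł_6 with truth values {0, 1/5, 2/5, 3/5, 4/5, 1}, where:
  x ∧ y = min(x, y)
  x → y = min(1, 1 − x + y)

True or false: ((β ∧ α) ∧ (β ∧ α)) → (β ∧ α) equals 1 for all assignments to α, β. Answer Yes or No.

At α = 1, β = 1/5, for instance:
β ∧ α = 1/5 ∧ 1 = 1/5
β ∧ α = 1/5 ∧ 1 = 1/5
(β ∧ α) ∧ (β ∧ α) = 1/5 ∧ 1/5 = 1/5
((β ∧ α) ∧ (β ∧ α)) → (β ∧ α) = 1/5 → 1/5 = 1
and checking the remaining 35 assignments likewise gives ≥ 1 in every case.

Yes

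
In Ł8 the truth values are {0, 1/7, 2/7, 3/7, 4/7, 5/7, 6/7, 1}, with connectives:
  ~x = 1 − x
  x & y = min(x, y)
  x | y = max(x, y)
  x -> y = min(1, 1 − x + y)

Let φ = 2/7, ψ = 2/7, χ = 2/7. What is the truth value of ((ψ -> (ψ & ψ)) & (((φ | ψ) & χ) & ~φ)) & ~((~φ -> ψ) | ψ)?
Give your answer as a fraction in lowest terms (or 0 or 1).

2/7

ψ & ψ = 2/7 & 2/7 = 2/7
ψ -> (ψ & ψ) = 2/7 -> 2/7 = 1
φ | ψ = 2/7 | 2/7 = 2/7
(φ | ψ) & χ = 2/7 & 2/7 = 2/7
~φ = ~2/7 = 5/7
((φ | ψ) & χ) & ~φ = 2/7 & 5/7 = 2/7
(ψ -> (ψ & ψ)) & (((φ | ψ) & χ) & ~φ) = 1 & 2/7 = 2/7
~φ = ~2/7 = 5/7
~φ -> ψ = 5/7 -> 2/7 = 4/7
(~φ -> ψ) | ψ = 4/7 | 2/7 = 4/7
~((~φ -> ψ) | ψ) = ~4/7 = 3/7
((ψ -> (ψ & ψ)) & (((φ | ψ) & χ) & ~φ)) & ~((~φ -> ψ) | ψ) = 2/7 & 3/7 = 2/7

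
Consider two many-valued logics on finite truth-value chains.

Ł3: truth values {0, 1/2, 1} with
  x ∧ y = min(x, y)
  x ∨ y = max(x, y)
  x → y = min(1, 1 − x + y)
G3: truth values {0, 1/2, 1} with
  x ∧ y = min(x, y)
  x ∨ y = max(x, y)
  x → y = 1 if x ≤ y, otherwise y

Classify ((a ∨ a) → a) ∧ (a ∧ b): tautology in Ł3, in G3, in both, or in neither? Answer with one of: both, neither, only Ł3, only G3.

In Ł3: at a = 0, b = 0 the value is 0 — not a tautology.
In G3: at a = 0, b = 0 the value is 0 — not a tautology.

neither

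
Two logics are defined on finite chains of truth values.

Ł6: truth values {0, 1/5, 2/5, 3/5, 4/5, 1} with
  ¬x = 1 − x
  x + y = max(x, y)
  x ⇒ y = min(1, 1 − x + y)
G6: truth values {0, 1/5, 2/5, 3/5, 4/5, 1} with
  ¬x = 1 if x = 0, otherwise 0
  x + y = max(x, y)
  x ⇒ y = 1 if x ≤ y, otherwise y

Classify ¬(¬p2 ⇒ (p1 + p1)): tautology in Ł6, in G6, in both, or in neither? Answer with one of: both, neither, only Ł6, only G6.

In Ł6: at p1 = 0, p2 = 1/5 the value is 4/5 — not a tautology.
In G6: at p1 = 0, p2 = 1/5 the value is 0 — not a tautology.

neither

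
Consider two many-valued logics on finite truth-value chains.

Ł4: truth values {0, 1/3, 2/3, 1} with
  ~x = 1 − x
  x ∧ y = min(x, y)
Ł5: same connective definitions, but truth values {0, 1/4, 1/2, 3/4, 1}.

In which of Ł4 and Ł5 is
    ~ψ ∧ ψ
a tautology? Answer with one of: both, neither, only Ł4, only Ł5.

neither

In Ł4: at ψ = 0 the value is 0 — not a tautology.
In Ł5: at ψ = 0 the value is 0 — not a tautology.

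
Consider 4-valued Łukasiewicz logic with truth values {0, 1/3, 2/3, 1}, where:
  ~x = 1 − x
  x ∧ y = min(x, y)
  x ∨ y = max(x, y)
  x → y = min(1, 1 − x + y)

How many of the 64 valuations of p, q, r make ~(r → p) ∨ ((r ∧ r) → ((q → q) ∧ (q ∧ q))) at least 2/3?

57

value 1: 43 assignments (counts)
value 2/3: 14 assignments (counts)
value 1/3: 6 assignments
value 0: 1 assignment
So 57 of the 64 assignments meet the threshold.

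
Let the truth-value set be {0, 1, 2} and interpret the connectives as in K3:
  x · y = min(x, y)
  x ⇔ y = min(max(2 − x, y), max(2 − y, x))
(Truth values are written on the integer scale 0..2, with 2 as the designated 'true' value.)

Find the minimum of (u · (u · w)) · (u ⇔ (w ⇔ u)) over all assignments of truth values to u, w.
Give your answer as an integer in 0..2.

0

Take u = 0, w = 0:
u · w = 0 · 0 = 0
u · (u · w) = 0 · 0 = 0
w ⇔ u = 0 ⇔ 0 = 2
u ⇔ (w ⇔ u) = 0 ⇔ 2 = 0
(u · (u · w)) · (u ⇔ (w ⇔ u)) = 0 · 0 = 0
No assignment yields a value below 0, so this is the minimum.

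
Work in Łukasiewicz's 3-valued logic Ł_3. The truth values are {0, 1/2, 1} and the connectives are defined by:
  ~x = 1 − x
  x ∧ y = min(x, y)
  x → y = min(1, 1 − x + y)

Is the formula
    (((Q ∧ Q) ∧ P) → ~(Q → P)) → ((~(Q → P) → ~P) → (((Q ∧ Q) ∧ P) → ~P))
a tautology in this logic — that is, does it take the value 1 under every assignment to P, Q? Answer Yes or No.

Yes

P = 0, Q = 0 ↦ 1
P = 0, Q = 1/2 ↦ 1
P = 0, Q = 1 ↦ 1
P = 1/2, Q = 0 ↦ 1
P = 1/2, Q = 1/2 ↦ 1
P = 1/2, Q = 1 ↦ 1
P = 1, Q = 0 ↦ 1
P = 1, Q = 1/2 ↦ 1
P = 1, Q = 1 ↦ 1
Every assignment gives a value ≥ 1.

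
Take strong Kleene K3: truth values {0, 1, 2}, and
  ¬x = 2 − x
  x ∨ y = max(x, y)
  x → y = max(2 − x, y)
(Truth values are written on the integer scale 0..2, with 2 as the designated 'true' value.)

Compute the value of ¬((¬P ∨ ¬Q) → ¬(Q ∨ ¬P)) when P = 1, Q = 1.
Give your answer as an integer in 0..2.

¬P = ¬1 = 1
¬Q = ¬1 = 1
¬P ∨ ¬Q = 1 ∨ 1 = 1
¬P = ¬1 = 1
Q ∨ ¬P = 1 ∨ 1 = 1
¬(Q ∨ ¬P) = ¬1 = 1
(¬P ∨ ¬Q) → ¬(Q ∨ ¬P) = 1 → 1 = 1
¬((¬P ∨ ¬Q) → ¬(Q ∨ ¬P)) = ¬1 = 1

1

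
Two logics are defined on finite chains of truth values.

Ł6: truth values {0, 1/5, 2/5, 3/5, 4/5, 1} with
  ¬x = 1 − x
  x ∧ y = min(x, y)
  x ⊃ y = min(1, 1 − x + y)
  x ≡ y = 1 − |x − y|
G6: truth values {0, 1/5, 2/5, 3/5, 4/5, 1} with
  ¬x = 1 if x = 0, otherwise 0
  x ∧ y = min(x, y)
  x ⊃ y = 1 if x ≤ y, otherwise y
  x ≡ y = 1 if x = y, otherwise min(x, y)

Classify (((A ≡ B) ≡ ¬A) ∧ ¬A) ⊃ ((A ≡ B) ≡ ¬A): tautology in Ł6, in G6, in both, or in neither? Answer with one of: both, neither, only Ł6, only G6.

both

In Ł6: every assignment gives 1 — tautology.
In G6: every assignment gives 1 — tautology.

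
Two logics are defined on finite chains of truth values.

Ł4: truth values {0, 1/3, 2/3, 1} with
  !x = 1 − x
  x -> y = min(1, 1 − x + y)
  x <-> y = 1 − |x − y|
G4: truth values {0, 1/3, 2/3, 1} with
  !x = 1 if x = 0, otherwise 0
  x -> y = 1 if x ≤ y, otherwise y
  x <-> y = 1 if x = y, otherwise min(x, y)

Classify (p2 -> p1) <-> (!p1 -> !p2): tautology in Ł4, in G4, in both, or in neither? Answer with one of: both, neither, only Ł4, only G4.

In Ł4: every assignment gives 1 — tautology.
In G4: at p1 = 1/3, p2 = 2/3 the value is 1/3 — not a tautology.

only Ł4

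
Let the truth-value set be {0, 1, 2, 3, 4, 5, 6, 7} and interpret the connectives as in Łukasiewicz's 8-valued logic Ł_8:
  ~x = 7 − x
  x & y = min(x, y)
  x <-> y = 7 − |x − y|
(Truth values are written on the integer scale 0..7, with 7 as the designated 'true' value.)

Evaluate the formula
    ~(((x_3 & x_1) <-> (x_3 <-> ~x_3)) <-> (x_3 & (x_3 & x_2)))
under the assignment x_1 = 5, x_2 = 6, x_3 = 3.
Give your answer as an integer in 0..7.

1

x_3 & x_1 = 3 & 5 = 3
~x_3 = ~3 = 4
x_3 <-> ~x_3 = 3 <-> 4 = 6
(x_3 & x_1) <-> (x_3 <-> ~x_3) = 3 <-> 6 = 4
x_3 & x_2 = 3 & 6 = 3
x_3 & (x_3 & x_2) = 3 & 3 = 3
((x_3 & x_1) <-> (x_3 <-> ~x_3)) <-> (x_3 & (x_3 & x_2)) = 4 <-> 3 = 6
~(((x_3 & x_1) <-> (x_3 <-> ~x_3)) <-> (x_3 & (x_3 & x_2))) = ~6 = 1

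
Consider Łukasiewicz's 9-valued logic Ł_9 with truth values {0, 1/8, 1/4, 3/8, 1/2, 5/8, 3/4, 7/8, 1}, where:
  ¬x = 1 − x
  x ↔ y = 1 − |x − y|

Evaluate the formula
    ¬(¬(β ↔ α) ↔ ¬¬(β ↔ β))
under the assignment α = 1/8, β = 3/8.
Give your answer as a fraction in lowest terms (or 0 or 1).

3/4

β ↔ α = 3/8 ↔ 1/8 = 3/4
¬(β ↔ α) = ¬3/4 = 1/4
β ↔ β = 3/8 ↔ 3/8 = 1
¬(β ↔ β) = ¬1 = 0
¬¬(β ↔ β) = ¬0 = 1
¬(β ↔ α) ↔ ¬¬(β ↔ β) = 1/4 ↔ 1 = 1/4
¬(¬(β ↔ α) ↔ ¬¬(β ↔ β)) = ¬1/4 = 3/4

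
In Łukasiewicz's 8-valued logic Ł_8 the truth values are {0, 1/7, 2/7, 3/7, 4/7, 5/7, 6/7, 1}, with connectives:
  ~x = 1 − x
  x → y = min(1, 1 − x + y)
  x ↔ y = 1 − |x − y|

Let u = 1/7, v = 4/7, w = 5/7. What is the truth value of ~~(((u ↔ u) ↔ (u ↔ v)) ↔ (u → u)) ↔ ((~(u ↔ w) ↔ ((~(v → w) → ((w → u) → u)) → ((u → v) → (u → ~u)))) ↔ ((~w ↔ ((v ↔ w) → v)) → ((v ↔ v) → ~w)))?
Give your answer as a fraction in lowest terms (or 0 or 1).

u ↔ u = 1/7 ↔ 1/7 = 1
u ↔ v = 1/7 ↔ 4/7 = 4/7
(u ↔ u) ↔ (u ↔ v) = 1 ↔ 4/7 = 4/7
u → u = 1/7 → 1/7 = 1
((u ↔ u) ↔ (u ↔ v)) ↔ (u → u) = 4/7 ↔ 1 = 4/7
~(((u ↔ u) ↔ (u ↔ v)) ↔ (u → u)) = ~4/7 = 3/7
~~(((u ↔ u) ↔ (u ↔ v)) ↔ (u → u)) = ~3/7 = 4/7
u ↔ w = 1/7 ↔ 5/7 = 3/7
~(u ↔ w) = ~3/7 = 4/7
v → w = 4/7 → 5/7 = 1
~(v → w) = ~1 = 0
w → u = 5/7 → 1/7 = 3/7
(w → u) → u = 3/7 → 1/7 = 5/7
~(v → w) → ((w → u) → u) = 0 → 5/7 = 1
u → v = 1/7 → 4/7 = 1
~u = ~1/7 = 6/7
u → ~u = 1/7 → 6/7 = 1
(u → v) → (u → ~u) = 1 → 1 = 1
(~(v → w) → ((w → u) → u)) → ((u → v) → (u → ~u)) = 1 → 1 = 1
~(u ↔ w) ↔ ((~(v → w) → ((w → u) → u)) → ((u → v) → (u → ~u))) = 4/7 ↔ 1 = 4/7
~w = ~5/7 = 2/7
v ↔ w = 4/7 ↔ 5/7 = 6/7
(v ↔ w) → v = 6/7 → 4/7 = 5/7
~w ↔ ((v ↔ w) → v) = 2/7 ↔ 5/7 = 4/7
v ↔ v = 4/7 ↔ 4/7 = 1
~w = ~5/7 = 2/7
(v ↔ v) → ~w = 1 → 2/7 = 2/7
(~w ↔ ((v ↔ w) → v)) → ((v ↔ v) → ~w) = 4/7 → 2/7 = 5/7
(~(u ↔ w) ↔ ((~(v → w) → ((w → u) → u)) → ((u → v) → (u → ~u)))) ↔ ((~w ↔ ((v ↔ w) → v)) → ((v ↔ v) → ~w)) = 4/7 ↔ 5/7 = 6/7
~~(((u ↔ u) ↔ (u ↔ v)) ↔ (u → u)) ↔ ((~(u ↔ w) ↔ ((~(v → w) → ((w → u) → u)) → ((u → v) → (u → ~u)))) ↔ ((~w ↔ ((v ↔ w) → v)) → ((v ↔ v) → ~w))) = 4/7 ↔ 6/7 = 5/7

5/7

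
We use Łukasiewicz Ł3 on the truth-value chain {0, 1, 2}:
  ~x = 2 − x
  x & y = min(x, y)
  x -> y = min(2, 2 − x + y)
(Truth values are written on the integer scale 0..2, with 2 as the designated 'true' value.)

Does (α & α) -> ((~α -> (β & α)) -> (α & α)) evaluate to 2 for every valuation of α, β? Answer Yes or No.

Yes

α = 0, β = 0 ↦ 2
α = 0, β = 1 ↦ 2
α = 0, β = 2 ↦ 2
α = 1, β = 0 ↦ 2
α = 1, β = 1 ↦ 2
α = 1, β = 2 ↦ 2
α = 2, β = 0 ↦ 2
α = 2, β = 1 ↦ 2
α = 2, β = 2 ↦ 2
Every assignment gives a value ≥ 2.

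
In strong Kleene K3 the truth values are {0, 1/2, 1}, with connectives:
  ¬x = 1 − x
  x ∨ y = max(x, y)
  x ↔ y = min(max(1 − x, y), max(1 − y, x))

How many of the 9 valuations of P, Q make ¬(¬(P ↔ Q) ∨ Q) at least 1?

1

P = 0, Q = 0 ↦ 1  ≥
P = 0, Q = 1/2 ↦ 1/2  <
P = 0, Q = 1 ↦ 0  <
P = 1/2, Q = 0 ↦ 1/2  <
P = 1/2, Q = 1/2 ↦ 1/2  <
P = 1/2, Q = 1 ↦ 0  <
P = 1, Q = 0 ↦ 0  <
P = 1, Q = 1/2 ↦ 1/2  <
P = 1, Q = 1 ↦ 0  <
So 1 of the 9 assignments meets the threshold.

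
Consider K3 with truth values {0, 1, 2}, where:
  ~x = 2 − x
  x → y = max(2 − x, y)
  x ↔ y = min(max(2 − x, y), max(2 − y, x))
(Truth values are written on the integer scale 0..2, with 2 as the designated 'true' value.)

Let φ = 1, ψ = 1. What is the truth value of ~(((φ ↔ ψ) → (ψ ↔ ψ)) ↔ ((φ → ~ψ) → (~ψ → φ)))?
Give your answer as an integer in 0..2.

φ ↔ ψ = 1 ↔ 1 = 1
ψ ↔ ψ = 1 ↔ 1 = 1
(φ ↔ ψ) → (ψ ↔ ψ) = 1 → 1 = 1
~ψ = ~1 = 1
φ → ~ψ = 1 → 1 = 1
~ψ = ~1 = 1
~ψ → φ = 1 → 1 = 1
(φ → ~ψ) → (~ψ → φ) = 1 → 1 = 1
((φ ↔ ψ) → (ψ ↔ ψ)) ↔ ((φ → ~ψ) → (~ψ → φ)) = 1 ↔ 1 = 1
~(((φ ↔ ψ) → (ψ ↔ ψ)) ↔ ((φ → ~ψ) → (~ψ → φ))) = ~1 = 1

1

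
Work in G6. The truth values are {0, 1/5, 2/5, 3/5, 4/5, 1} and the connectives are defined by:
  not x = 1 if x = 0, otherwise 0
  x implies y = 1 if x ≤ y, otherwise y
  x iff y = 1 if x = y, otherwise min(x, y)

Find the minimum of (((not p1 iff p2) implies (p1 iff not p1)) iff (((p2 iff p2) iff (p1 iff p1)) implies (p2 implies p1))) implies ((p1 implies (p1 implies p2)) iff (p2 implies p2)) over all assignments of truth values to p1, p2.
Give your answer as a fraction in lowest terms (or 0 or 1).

Take p1 = 2/5, p2 = 1/5:
not p1 = not 2/5 = 0
not p1 iff p2 = 0 iff 1/5 = 0
not p1 = not 2/5 = 0
p1 iff not p1 = 2/5 iff 0 = 0
(not p1 iff p2) implies (p1 iff not p1) = 0 implies 0 = 1
p2 iff p2 = 1/5 iff 1/5 = 1
p1 iff p1 = 2/5 iff 2/5 = 1
(p2 iff p2) iff (p1 iff p1) = 1 iff 1 = 1
p2 implies p1 = 1/5 implies 2/5 = 1
((p2 iff p2) iff (p1 iff p1)) implies (p2 implies p1) = 1 implies 1 = 1
((not p1 iff p2) implies (p1 iff not p1)) iff (((p2 iff p2) iff (p1 iff p1)) implies (p2 implies p1)) = 1 iff 1 = 1
p1 implies p2 = 2/5 implies 1/5 = 1/5
p1 implies (p1 implies p2) = 2/5 implies 1/5 = 1/5
p2 implies p2 = 1/5 implies 1/5 = 1
(p1 implies (p1 implies p2)) iff (p2 implies p2) = 1/5 iff 1 = 1/5
(((not p1 iff p2) implies (p1 iff not p1)) iff (((p2 iff p2) iff (p1 iff p1)) implies (p2 implies p1))) implies ((p1 implies (p1 implies p2)) iff (p2 implies p2)) = 1 implies 1/5 = 1/5
No assignment yields a value below 1/5, so this is the minimum.

1/5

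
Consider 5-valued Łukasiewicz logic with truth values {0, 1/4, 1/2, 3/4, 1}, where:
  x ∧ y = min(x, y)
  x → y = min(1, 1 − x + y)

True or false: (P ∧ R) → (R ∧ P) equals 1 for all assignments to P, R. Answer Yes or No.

Yes

At P = 1/4, R = 3/4, for instance:
P ∧ R = 1/4 ∧ 3/4 = 1/4
R ∧ P = 3/4 ∧ 1/4 = 1/4
(P ∧ R) → (R ∧ P) = 1/4 → 1/4 = 1
and checking the remaining 24 assignments likewise gives ≥ 1 in every case.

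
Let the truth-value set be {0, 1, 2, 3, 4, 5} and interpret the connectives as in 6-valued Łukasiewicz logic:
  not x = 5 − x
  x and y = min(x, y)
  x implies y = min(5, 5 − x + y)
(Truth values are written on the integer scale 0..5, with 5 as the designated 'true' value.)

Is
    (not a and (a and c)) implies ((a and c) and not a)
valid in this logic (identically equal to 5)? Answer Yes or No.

Yes

At a = 3, c = 0, for instance:
not a = not 3 = 2
a and c = 3 and 0 = 0
not a and (a and c) = 2 and 0 = 0
(a and c) and not a = 0 and 2 = 0
(not a and (a and c)) implies ((a and c) and not a) = 0 implies 0 = 5
and checking the remaining 35 assignments likewise gives ≥ 5 in every case.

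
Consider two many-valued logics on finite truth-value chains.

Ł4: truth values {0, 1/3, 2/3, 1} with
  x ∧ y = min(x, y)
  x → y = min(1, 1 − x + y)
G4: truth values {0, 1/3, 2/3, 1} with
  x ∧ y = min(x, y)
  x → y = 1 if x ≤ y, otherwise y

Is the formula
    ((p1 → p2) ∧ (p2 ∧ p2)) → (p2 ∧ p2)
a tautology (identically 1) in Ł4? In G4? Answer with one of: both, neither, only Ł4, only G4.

In Ł4: every assignment gives 1 — tautology.
In G4: every assignment gives 1 — tautology.

both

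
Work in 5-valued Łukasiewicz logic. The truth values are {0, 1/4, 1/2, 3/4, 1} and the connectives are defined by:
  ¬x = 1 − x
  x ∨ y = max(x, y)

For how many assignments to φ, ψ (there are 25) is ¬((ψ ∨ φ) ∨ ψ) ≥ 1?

1

value 1: 1 assignment (counts)
value 3/4: 3 assignments
value 1/2: 5 assignments
value 1/4: 7 assignments
value 0: 9 assignments
So 1 of the 25 assignments meets the threshold.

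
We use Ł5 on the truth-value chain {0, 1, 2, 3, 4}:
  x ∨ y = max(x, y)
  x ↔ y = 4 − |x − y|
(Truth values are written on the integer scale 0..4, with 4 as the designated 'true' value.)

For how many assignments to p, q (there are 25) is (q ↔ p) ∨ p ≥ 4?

value 4: 9 assignments (counts)
value 3: 9 assignments
value 2: 4 assignments
value 1: 2 assignments
value 0: 1 assignment
So 9 of the 25 assignments meet the threshold.

9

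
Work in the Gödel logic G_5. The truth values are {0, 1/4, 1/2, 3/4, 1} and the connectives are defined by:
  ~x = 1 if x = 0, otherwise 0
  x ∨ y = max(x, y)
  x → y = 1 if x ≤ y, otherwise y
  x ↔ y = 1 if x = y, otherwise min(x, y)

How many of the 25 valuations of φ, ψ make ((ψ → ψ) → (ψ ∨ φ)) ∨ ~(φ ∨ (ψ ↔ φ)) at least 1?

value 1: 12 assignments (counts)
value 3/4: 6 assignments
value 1/2: 4 assignments
value 1/4: 2 assignments
value 0: 1 assignment
So 12 of the 25 assignments meet the threshold.

12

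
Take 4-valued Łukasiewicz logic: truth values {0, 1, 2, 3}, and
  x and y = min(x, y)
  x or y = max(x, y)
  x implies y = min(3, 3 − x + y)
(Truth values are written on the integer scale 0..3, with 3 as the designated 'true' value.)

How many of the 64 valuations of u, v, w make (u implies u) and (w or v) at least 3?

value 3: 28 assignments (counts)
value 2: 20 assignments
value 1: 12 assignments
value 0: 4 assignments
So 28 of the 64 assignments meet the threshold.

28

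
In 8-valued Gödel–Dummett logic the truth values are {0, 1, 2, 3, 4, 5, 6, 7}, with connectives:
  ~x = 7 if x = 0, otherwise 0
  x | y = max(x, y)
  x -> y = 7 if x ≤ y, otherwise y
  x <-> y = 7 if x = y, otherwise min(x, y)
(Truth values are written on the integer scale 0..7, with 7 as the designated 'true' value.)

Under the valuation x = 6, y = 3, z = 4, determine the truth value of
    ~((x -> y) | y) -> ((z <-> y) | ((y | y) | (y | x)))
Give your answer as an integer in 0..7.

7

x -> y = 6 -> 3 = 3
(x -> y) | y = 3 | 3 = 3
~((x -> y) | y) = ~3 = 0
z <-> y = 4 <-> 3 = 3
y | y = 3 | 3 = 3
y | x = 3 | 6 = 6
(y | y) | (y | x) = 3 | 6 = 6
(z <-> y) | ((y | y) | (y | x)) = 3 | 6 = 6
~((x -> y) | y) -> ((z <-> y) | ((y | y) | (y | x))) = 0 -> 6 = 7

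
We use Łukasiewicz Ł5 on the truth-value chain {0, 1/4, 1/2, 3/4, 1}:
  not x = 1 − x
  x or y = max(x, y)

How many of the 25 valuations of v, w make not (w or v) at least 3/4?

value 1: 1 assignment (counts)
value 3/4: 3 assignments (counts)
value 1/2: 5 assignments
value 1/4: 7 assignments
value 0: 9 assignments
So 4 of the 25 assignments meet the threshold.

4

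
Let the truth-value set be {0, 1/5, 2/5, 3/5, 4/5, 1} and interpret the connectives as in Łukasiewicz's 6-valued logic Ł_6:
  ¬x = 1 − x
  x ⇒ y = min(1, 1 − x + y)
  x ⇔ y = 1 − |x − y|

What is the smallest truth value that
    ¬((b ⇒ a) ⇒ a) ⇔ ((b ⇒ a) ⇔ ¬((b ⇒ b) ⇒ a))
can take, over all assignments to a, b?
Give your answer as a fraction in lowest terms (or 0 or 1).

1/5

Take a = 2/5, b = 4/5:
b ⇒ a = 4/5 ⇒ 2/5 = 3/5
(b ⇒ a) ⇒ a = 3/5 ⇒ 2/5 = 4/5
¬((b ⇒ a) ⇒ a) = ¬4/5 = 1/5
b ⇒ a = 4/5 ⇒ 2/5 = 3/5
b ⇒ b = 4/5 ⇒ 4/5 = 1
(b ⇒ b) ⇒ a = 1 ⇒ 2/5 = 2/5
¬((b ⇒ b) ⇒ a) = ¬2/5 = 3/5
(b ⇒ a) ⇔ ¬((b ⇒ b) ⇒ a) = 3/5 ⇔ 3/5 = 1
¬((b ⇒ a) ⇒ a) ⇔ ((b ⇒ a) ⇔ ¬((b ⇒ b) ⇒ a)) = 1/5 ⇔ 1 = 1/5
No assignment yields a value below 1/5, so this is the minimum.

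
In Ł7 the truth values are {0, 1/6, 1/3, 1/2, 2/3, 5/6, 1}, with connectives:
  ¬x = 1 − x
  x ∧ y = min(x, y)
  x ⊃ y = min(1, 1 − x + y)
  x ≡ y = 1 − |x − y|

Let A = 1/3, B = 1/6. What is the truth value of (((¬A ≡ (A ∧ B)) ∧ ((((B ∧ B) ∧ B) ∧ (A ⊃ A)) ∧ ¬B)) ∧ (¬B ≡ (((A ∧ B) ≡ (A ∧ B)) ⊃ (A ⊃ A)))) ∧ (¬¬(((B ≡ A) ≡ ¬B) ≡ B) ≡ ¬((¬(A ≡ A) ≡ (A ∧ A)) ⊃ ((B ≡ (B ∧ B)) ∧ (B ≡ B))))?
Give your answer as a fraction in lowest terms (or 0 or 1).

1/6

¬A = ¬1/3 = 2/3
A ∧ B = 1/3 ∧ 1/6 = 1/6
¬A ≡ (A ∧ B) = 2/3 ≡ 1/6 = 1/2
B ∧ B = 1/6 ∧ 1/6 = 1/6
(B ∧ B) ∧ B = 1/6 ∧ 1/6 = 1/6
A ⊃ A = 1/3 ⊃ 1/3 = 1
((B ∧ B) ∧ B) ∧ (A ⊃ A) = 1/6 ∧ 1 = 1/6
¬B = ¬1/6 = 5/6
(((B ∧ B) ∧ B) ∧ (A ⊃ A)) ∧ ¬B = 1/6 ∧ 5/6 = 1/6
(¬A ≡ (A ∧ B)) ∧ ((((B ∧ B) ∧ B) ∧ (A ⊃ A)) ∧ ¬B) = 1/2 ∧ 1/6 = 1/6
¬B = ¬1/6 = 5/6
A ∧ B = 1/3 ∧ 1/6 = 1/6
A ∧ B = 1/3 ∧ 1/6 = 1/6
(A ∧ B) ≡ (A ∧ B) = 1/6 ≡ 1/6 = 1
A ⊃ A = 1/3 ⊃ 1/3 = 1
((A ∧ B) ≡ (A ∧ B)) ⊃ (A ⊃ A) = 1 ⊃ 1 = 1
¬B ≡ (((A ∧ B) ≡ (A ∧ B)) ⊃ (A ⊃ A)) = 5/6 ≡ 1 = 5/6
((¬A ≡ (A ∧ B)) ∧ ((((B ∧ B) ∧ B) ∧ (A ⊃ A)) ∧ ¬B)) ∧ (¬B ≡ (((A ∧ B) ≡ (A ∧ B)) ⊃ (A ⊃ A))) = 1/6 ∧ 5/6 = 1/6
B ≡ A = 1/6 ≡ 1/3 = 5/6
¬B = ¬1/6 = 5/6
(B ≡ A) ≡ ¬B = 5/6 ≡ 5/6 = 1
((B ≡ A) ≡ ¬B) ≡ B = 1 ≡ 1/6 = 1/6
¬(((B ≡ A) ≡ ¬B) ≡ B) = ¬1/6 = 5/6
¬¬(((B ≡ A) ≡ ¬B) ≡ B) = ¬5/6 = 1/6
A ≡ A = 1/3 ≡ 1/3 = 1
¬(A ≡ A) = ¬1 = 0
A ∧ A = 1/3 ∧ 1/3 = 1/3
¬(A ≡ A) ≡ (A ∧ A) = 0 ≡ 1/3 = 2/3
B ∧ B = 1/6 ∧ 1/6 = 1/6
B ≡ (B ∧ B) = 1/6 ≡ 1/6 = 1
B ≡ B = 1/6 ≡ 1/6 = 1
(B ≡ (B ∧ B)) ∧ (B ≡ B) = 1 ∧ 1 = 1
(¬(A ≡ A) ≡ (A ∧ A)) ⊃ ((B ≡ (B ∧ B)) ∧ (B ≡ B)) = 2/3 ⊃ 1 = 1
¬((¬(A ≡ A) ≡ (A ∧ A)) ⊃ ((B ≡ (B ∧ B)) ∧ (B ≡ B))) = ¬1 = 0
¬¬(((B ≡ A) ≡ ¬B) ≡ B) ≡ ¬((¬(A ≡ A) ≡ (A ∧ A)) ⊃ ((B ≡ (B ∧ B)) ∧ (B ≡ B))) = 1/6 ≡ 0 = 5/6
(((¬A ≡ (A ∧ B)) ∧ ((((B ∧ B) ∧ B) ∧ (A ⊃ A)) ∧ ¬B)) ∧ (¬B ≡ (((A ∧ B) ≡ (A ∧ B)) ⊃ (A ⊃ A)))) ∧ (¬¬(((B ≡ A) ≡ ¬B) ≡ B) ≡ ¬((¬(A ≡ A) ≡ (A ∧ A)) ⊃ ((B ≡ (B ∧ B)) ∧ (B ≡ B)))) = 1/6 ∧ 5/6 = 1/6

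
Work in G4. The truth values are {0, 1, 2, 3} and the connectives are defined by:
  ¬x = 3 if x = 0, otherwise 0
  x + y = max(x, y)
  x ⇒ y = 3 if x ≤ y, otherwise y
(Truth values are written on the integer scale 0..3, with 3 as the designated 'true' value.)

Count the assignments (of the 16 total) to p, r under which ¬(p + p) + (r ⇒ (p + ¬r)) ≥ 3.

13

p = 0, r = 0 ↦ 3  ≥
p = 0, r = 1 ↦ 3  ≥
p = 0, r = 2 ↦ 3  ≥
p = 0, r = 3 ↦ 3  ≥
p = 1, r = 0 ↦ 3  ≥
p = 1, r = 1 ↦ 3  ≥
p = 1, r = 2 ↦ 1  <
p = 1, r = 3 ↦ 1  <
p = 2, r = 0 ↦ 3  ≥
p = 2, r = 1 ↦ 3  ≥
p = 2, r = 2 ↦ 3  ≥
p = 2, r = 3 ↦ 2  <
p = 3, r = 0 ↦ 3  ≥
p = 3, r = 1 ↦ 3  ≥
p = 3, r = 2 ↦ 3  ≥
p = 3, r = 3 ↦ 3  ≥
So 13 of the 16 assignments meet the threshold.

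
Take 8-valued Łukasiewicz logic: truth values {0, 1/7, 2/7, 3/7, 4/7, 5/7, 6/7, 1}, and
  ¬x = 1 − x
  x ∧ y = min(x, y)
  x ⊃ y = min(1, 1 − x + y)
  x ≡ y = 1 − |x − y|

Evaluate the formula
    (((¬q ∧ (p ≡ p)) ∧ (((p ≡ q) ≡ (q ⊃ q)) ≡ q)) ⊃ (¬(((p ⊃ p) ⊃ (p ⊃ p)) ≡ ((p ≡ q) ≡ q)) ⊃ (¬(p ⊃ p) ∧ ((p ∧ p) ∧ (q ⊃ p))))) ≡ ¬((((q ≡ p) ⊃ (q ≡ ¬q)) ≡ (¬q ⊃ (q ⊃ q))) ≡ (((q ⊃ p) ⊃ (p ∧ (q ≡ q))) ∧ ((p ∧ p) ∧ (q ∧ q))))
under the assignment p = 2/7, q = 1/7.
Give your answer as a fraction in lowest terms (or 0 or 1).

2/7

¬q = ¬1/7 = 6/7
p ≡ p = 2/7 ≡ 2/7 = 1
¬q ∧ (p ≡ p) = 6/7 ∧ 1 = 6/7
p ≡ q = 2/7 ≡ 1/7 = 6/7
q ⊃ q = 1/7 ⊃ 1/7 = 1
(p ≡ q) ≡ (q ⊃ q) = 6/7 ≡ 1 = 6/7
((p ≡ q) ≡ (q ⊃ q)) ≡ q = 6/7 ≡ 1/7 = 2/7
(¬q ∧ (p ≡ p)) ∧ (((p ≡ q) ≡ (q ⊃ q)) ≡ q) = 6/7 ∧ 2/7 = 2/7
p ⊃ p = 2/7 ⊃ 2/7 = 1
p ⊃ p = 2/7 ⊃ 2/7 = 1
(p ⊃ p) ⊃ (p ⊃ p) = 1 ⊃ 1 = 1
p ≡ q = 2/7 ≡ 1/7 = 6/7
(p ≡ q) ≡ q = 6/7 ≡ 1/7 = 2/7
((p ⊃ p) ⊃ (p ⊃ p)) ≡ ((p ≡ q) ≡ q) = 1 ≡ 2/7 = 2/7
¬(((p ⊃ p) ⊃ (p ⊃ p)) ≡ ((p ≡ q) ≡ q)) = ¬2/7 = 5/7
p ⊃ p = 2/7 ⊃ 2/7 = 1
¬(p ⊃ p) = ¬1 = 0
p ∧ p = 2/7 ∧ 2/7 = 2/7
q ⊃ p = 1/7 ⊃ 2/7 = 1
(p ∧ p) ∧ (q ⊃ p) = 2/7 ∧ 1 = 2/7
¬(p ⊃ p) ∧ ((p ∧ p) ∧ (q ⊃ p)) = 0 ∧ 2/7 = 0
¬(((p ⊃ p) ⊃ (p ⊃ p)) ≡ ((p ≡ q) ≡ q)) ⊃ (¬(p ⊃ p) ∧ ((p ∧ p) ∧ (q ⊃ p))) = 5/7 ⊃ 0 = 2/7
((¬q ∧ (p ≡ p)) ∧ (((p ≡ q) ≡ (q ⊃ q)) ≡ q)) ⊃ (¬(((p ⊃ p) ⊃ (p ⊃ p)) ≡ ((p ≡ q) ≡ q)) ⊃ (¬(p ⊃ p) ∧ ((p ∧ p) ∧ (q ⊃ p)))) = 2/7 ⊃ 2/7 = 1
q ≡ p = 1/7 ≡ 2/7 = 6/7
¬q = ¬1/7 = 6/7
q ≡ ¬q = 1/7 ≡ 6/7 = 2/7
(q ≡ p) ⊃ (q ≡ ¬q) = 6/7 ⊃ 2/7 = 3/7
¬q = ¬1/7 = 6/7
q ⊃ q = 1/7 ⊃ 1/7 = 1
¬q ⊃ (q ⊃ q) = 6/7 ⊃ 1 = 1
((q ≡ p) ⊃ (q ≡ ¬q)) ≡ (¬q ⊃ (q ⊃ q)) = 3/7 ≡ 1 = 3/7
q ⊃ p = 1/7 ⊃ 2/7 = 1
q ≡ q = 1/7 ≡ 1/7 = 1
p ∧ (q ≡ q) = 2/7 ∧ 1 = 2/7
(q ⊃ p) ⊃ (p ∧ (q ≡ q)) = 1 ⊃ 2/7 = 2/7
p ∧ p = 2/7 ∧ 2/7 = 2/7
q ∧ q = 1/7 ∧ 1/7 = 1/7
(p ∧ p) ∧ (q ∧ q) = 2/7 ∧ 1/7 = 1/7
((q ⊃ p) ⊃ (p ∧ (q ≡ q))) ∧ ((p ∧ p) ∧ (q ∧ q)) = 2/7 ∧ 1/7 = 1/7
(((q ≡ p) ⊃ (q ≡ ¬q)) ≡ (¬q ⊃ (q ⊃ q))) ≡ (((q ⊃ p) ⊃ (p ∧ (q ≡ q))) ∧ ((p ∧ p) ∧ (q ∧ q))) = 3/7 ≡ 1/7 = 5/7
¬((((q ≡ p) ⊃ (q ≡ ¬q)) ≡ (¬q ⊃ (q ⊃ q))) ≡ (((q ⊃ p) ⊃ (p ∧ (q ≡ q))) ∧ ((p ∧ p) ∧ (q ∧ q)))) = ¬5/7 = 2/7
(((¬q ∧ (p ≡ p)) ∧ (((p ≡ q) ≡ (q ⊃ q)) ≡ q)) ⊃ (¬(((p ⊃ p) ⊃ (p ⊃ p)) ≡ ((p ≡ q) ≡ q)) ⊃ (¬(p ⊃ p) ∧ ((p ∧ p) ∧ (q ⊃ p))))) ≡ ¬((((q ≡ p) ⊃ (q ≡ ¬q)) ≡ (¬q ⊃ (q ⊃ q))) ≡ (((q ⊃ p) ⊃ (p ∧ (q ≡ q))) ∧ ((p ∧ p) ∧ (q ∧ q)))) = 1 ≡ 2/7 = 2/7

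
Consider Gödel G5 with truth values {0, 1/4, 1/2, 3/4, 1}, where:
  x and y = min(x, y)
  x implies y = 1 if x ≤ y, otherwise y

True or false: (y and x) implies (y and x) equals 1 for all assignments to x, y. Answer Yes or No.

Yes

At x = 3/4, y = 0, for instance:
y and x = 0 and 3/4 = 0
(y and x) implies (y and x) = 0 implies 0 = 1
and checking the remaining 24 assignments likewise gives ≥ 1 in every case.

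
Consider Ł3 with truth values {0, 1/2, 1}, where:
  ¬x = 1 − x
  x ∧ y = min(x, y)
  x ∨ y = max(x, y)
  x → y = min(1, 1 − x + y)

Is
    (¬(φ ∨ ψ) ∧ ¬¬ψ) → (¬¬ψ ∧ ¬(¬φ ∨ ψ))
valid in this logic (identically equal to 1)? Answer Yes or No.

No

Counterexample: take φ = 0, ψ = 1/2.
φ ∨ ψ = 0 ∨ 1/2 = 1/2
¬(φ ∨ ψ) = ¬1/2 = 1/2
¬ψ = ¬1/2 = 1/2
¬¬ψ = ¬1/2 = 1/2
¬(φ ∨ ψ) ∧ ¬¬ψ = 1/2 ∧ 1/2 = 1/2
¬ψ = ¬1/2 = 1/2
¬¬ψ = ¬1/2 = 1/2
¬φ = ¬0 = 1
¬φ ∨ ψ = 1 ∨ 1/2 = 1
¬(¬φ ∨ ψ) = ¬1 = 0
¬¬ψ ∧ ¬(¬φ ∨ ψ) = 1/2 ∧ 0 = 0
(¬(φ ∨ ψ) ∧ ¬¬ψ) → (¬¬ψ ∧ ¬(¬φ ∨ ψ)) = 1/2 → 0 = 1/2
This gives 1/2 ≠ 1.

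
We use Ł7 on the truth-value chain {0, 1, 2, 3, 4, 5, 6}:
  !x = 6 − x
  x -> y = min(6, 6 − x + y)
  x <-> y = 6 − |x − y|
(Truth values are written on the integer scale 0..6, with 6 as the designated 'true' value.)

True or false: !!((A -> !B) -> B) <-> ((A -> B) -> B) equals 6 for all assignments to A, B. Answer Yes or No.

No

Counterexample: take A = 1, B = 0.
!B = !0 = 6
A -> !B = 1 -> 6 = 6
(A -> !B) -> B = 6 -> 0 = 0
!((A -> !B) -> B) = !0 = 6
!!((A -> !B) -> B) = !6 = 0
A -> B = 1 -> 0 = 5
(A -> B) -> B = 5 -> 0 = 1
!!((A -> !B) -> B) <-> ((A -> B) -> B) = 0 <-> 1 = 5
This gives 5 ≠ 6.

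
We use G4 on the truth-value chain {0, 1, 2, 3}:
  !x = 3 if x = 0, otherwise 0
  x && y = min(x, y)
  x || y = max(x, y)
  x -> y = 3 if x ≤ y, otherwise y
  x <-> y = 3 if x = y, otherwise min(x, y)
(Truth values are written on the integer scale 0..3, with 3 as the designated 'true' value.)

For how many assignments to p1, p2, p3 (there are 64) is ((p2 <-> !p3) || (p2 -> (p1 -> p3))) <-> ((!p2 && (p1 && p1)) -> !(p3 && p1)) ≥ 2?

value 3: 44 assignments (counts)
value 2: 4 assignments (counts)
value 1: 7 assignments
value 0: 9 assignments
So 48 of the 64 assignments meet the threshold.

48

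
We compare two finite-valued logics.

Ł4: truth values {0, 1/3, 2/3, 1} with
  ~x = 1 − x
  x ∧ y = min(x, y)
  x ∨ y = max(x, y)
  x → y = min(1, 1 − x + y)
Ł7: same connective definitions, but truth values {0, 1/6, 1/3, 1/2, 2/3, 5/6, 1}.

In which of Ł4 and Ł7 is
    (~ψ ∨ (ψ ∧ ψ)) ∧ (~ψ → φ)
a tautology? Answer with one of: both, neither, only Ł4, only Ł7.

neither

In Ł4: at φ = 0, ψ = 0 the value is 0 — not a tautology.
In Ł7: at φ = 0, ψ = 0 the value is 0 — not a tautology.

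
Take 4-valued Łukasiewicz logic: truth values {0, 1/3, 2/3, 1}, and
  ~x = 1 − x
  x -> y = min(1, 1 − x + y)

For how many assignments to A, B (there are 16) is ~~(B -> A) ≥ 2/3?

A = 0, B = 0 ↦ 1  ≥
A = 0, B = 1/3 ↦ 2/3  ≥
A = 0, B = 2/3 ↦ 1/3  <
A = 0, B = 1 ↦ 0  <
A = 1/3, B = 0 ↦ 1  ≥
A = 1/3, B = 1/3 ↦ 1  ≥
A = 1/3, B = 2/3 ↦ 2/3  ≥
A = 1/3, B = 1 ↦ 1/3  <
A = 2/3, B = 0 ↦ 1  ≥
A = 2/3, B = 1/3 ↦ 1  ≥
A = 2/3, B = 2/3 ↦ 1  ≥
A = 2/3, B = 1 ↦ 2/3  ≥
A = 1, B = 0 ↦ 1  ≥
A = 1, B = 1/3 ↦ 1  ≥
A = 1, B = 2/3 ↦ 1  ≥
A = 1, B = 1 ↦ 1  ≥
So 13 of the 16 assignments meet the threshold.

13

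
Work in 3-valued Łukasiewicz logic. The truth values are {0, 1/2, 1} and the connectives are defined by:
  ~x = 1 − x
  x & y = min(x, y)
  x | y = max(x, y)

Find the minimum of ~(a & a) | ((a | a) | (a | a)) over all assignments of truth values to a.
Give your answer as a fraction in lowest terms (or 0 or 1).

1/2

Take a = 1/2:
a & a = 1/2 & 1/2 = 1/2
~(a & a) = ~1/2 = 1/2
a | a = 1/2 | 1/2 = 1/2
a | a = 1/2 | 1/2 = 1/2
(a | a) | (a | a) = 1/2 | 1/2 = 1/2
~(a & a) | ((a | a) | (a | a)) = 1/2 | 1/2 = 1/2
No assignment yields a value below 1/2, so this is the minimum.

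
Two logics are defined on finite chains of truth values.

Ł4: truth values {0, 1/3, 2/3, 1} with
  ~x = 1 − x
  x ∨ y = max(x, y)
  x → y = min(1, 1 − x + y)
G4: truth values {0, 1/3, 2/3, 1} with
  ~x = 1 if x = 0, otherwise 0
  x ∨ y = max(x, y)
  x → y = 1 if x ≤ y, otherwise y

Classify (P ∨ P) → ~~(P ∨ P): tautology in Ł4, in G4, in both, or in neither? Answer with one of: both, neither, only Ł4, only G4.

both

In Ł4: every assignment gives 1 — tautology.
In G4: every assignment gives 1 — tautology.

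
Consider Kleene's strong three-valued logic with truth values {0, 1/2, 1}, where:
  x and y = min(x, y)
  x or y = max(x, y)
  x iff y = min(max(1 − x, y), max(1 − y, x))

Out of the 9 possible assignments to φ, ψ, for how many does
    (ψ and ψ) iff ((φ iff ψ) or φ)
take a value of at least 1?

1

φ = 0, ψ = 0 ↦ 0  <
φ = 0, ψ = 1/2 ↦ 1/2  <
φ = 0, ψ = 1 ↦ 0  <
φ = 1/2, ψ = 0 ↦ 1/2  <
φ = 1/2, ψ = 1/2 ↦ 1/2  <
φ = 1/2, ψ = 1 ↦ 1/2  <
φ = 1, ψ = 0 ↦ 0  <
φ = 1, ψ = 1/2 ↦ 1/2  <
φ = 1, ψ = 1 ↦ 1  ≥
So 1 of the 9 assignments meets the threshold.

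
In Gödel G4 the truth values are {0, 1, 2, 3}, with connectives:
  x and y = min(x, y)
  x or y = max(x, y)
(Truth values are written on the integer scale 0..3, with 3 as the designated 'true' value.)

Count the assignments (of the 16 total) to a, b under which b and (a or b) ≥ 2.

a = 0, b = 0 ↦ 0  <
a = 0, b = 1 ↦ 1  <
a = 0, b = 2 ↦ 2  ≥
a = 0, b = 3 ↦ 3  ≥
a = 1, b = 0 ↦ 0  <
a = 1, b = 1 ↦ 1  <
a = 1, b = 2 ↦ 2  ≥
a = 1, b = 3 ↦ 3  ≥
a = 2, b = 0 ↦ 0  <
a = 2, b = 1 ↦ 1  <
a = 2, b = 2 ↦ 2  ≥
a = 2, b = 3 ↦ 3  ≥
a = 3, b = 0 ↦ 0  <
a = 3, b = 1 ↦ 1  <
a = 3, b = 2 ↦ 2  ≥
a = 3, b = 3 ↦ 3  ≥
So 8 of the 16 assignments meet the threshold.

8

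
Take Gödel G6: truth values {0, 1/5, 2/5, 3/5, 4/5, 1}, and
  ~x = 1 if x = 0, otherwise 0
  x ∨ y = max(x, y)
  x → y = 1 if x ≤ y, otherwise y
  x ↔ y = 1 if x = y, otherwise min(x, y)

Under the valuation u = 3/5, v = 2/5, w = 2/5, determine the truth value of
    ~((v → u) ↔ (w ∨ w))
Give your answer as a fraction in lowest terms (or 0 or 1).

v → u = 2/5 → 3/5 = 1
w ∨ w = 2/5 ∨ 2/5 = 2/5
(v → u) ↔ (w ∨ w) = 1 ↔ 2/5 = 2/5
~((v → u) ↔ (w ∨ w)) = ~2/5 = 0

0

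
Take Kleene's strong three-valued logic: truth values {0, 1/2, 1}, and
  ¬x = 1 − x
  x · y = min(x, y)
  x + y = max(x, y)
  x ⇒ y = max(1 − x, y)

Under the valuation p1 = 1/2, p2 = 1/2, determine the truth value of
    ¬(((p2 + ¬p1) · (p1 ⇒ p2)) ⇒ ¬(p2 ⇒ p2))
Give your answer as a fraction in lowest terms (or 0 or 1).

1/2

¬p1 = ¬1/2 = 1/2
p2 + ¬p1 = 1/2 + 1/2 = 1/2
p1 ⇒ p2 = 1/2 ⇒ 1/2 = 1/2
(p2 + ¬p1) · (p1 ⇒ p2) = 1/2 · 1/2 = 1/2
p2 ⇒ p2 = 1/2 ⇒ 1/2 = 1/2
¬(p2 ⇒ p2) = ¬1/2 = 1/2
((p2 + ¬p1) · (p1 ⇒ p2)) ⇒ ¬(p2 ⇒ p2) = 1/2 ⇒ 1/2 = 1/2
¬(((p2 + ¬p1) · (p1 ⇒ p2)) ⇒ ¬(p2 ⇒ p2)) = ¬1/2 = 1/2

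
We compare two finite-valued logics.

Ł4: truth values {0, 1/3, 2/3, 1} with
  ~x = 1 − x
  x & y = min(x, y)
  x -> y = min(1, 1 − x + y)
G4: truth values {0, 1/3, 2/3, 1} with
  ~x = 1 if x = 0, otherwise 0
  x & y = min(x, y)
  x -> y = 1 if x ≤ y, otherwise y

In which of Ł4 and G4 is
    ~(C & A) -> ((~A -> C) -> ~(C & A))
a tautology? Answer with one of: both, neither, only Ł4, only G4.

In Ł4: every assignment gives 1 — tautology.
In G4: every assignment gives 1 — tautology.

both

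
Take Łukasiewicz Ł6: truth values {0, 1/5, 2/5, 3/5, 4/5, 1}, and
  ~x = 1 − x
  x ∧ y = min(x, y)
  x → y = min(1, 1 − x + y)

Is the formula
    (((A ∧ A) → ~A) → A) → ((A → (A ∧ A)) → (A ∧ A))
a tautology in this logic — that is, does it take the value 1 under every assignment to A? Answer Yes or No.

Counterexample: take A = 3/5.
A ∧ A = 3/5 ∧ 3/5 = 3/5
~A = ~3/5 = 2/5
(A ∧ A) → ~A = 3/5 → 2/5 = 4/5
((A ∧ A) → ~A) → A = 4/5 → 3/5 = 4/5
A ∧ A = 3/5 ∧ 3/5 = 3/5
A → (A ∧ A) = 3/5 → 3/5 = 1
A ∧ A = 3/5 ∧ 3/5 = 3/5
(A → (A ∧ A)) → (A ∧ A) = 1 → 3/5 = 3/5
(((A ∧ A) → ~A) → A) → ((A → (A ∧ A)) → (A ∧ A)) = 4/5 → 3/5 = 4/5
This gives 4/5 ≠ 1.

No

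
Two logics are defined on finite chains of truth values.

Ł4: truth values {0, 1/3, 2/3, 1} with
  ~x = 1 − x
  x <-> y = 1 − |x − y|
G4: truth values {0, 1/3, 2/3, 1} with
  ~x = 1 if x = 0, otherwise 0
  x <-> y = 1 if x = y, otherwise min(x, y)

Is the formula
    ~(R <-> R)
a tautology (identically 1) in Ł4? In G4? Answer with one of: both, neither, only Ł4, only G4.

neither

In Ł4: at R = 0 the value is 0 — not a tautology.
In G4: at R = 0 the value is 0 — not a tautology.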